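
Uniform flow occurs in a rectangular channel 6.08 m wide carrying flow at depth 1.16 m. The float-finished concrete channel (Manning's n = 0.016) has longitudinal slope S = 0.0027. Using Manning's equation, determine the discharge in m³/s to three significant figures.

A = b·y = 6.08 × 1.16 = 7.053 m²
P = b + 2y = 6.08 + 2×1.16 = 8.400 m
R = A/P = 7.053/8.400 = 0.8396 m
Q = (1/n)·A·R^(2/3)·S^(1/2) = (1/0.016) × 7.053 × 0.8396^(2/3) × 0.0027^(1/2) = 20.39 m³/s

20.4 m³/s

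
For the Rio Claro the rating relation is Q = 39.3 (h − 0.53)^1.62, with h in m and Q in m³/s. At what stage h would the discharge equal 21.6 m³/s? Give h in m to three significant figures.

1.22 m

h − h₀ = (Q/C)^(1/b) = (21.6/39.3)^(1/1.62) = 0.6911 m
h = 0.53 + 0.6911 = 1.221 m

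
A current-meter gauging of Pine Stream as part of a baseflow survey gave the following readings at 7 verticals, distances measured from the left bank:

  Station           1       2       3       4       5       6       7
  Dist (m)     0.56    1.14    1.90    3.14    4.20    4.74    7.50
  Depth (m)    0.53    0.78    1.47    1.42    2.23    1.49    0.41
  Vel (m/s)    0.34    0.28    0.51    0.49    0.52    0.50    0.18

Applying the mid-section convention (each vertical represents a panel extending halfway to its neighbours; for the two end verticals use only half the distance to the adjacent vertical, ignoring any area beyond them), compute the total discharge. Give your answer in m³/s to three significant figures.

4.01 m³/s

w_1 = (1.14 − 0.56)/2 = 0.29 m; q_1 = 0.34 × 0.53 × 0.29 = 0.05226 m³/s
w_2 = (1.90 − 0.56)/2 = 0.67 m; q_2 = 0.28 × 0.78 × 0.67 = 0.1463 m³/s
w_3 = (3.14 − 1.14)/2 = 1 m; q_3 = 0.51 × 1.47 × 1 = 0.7497 m³/s
w_4 = (4.20 − 1.90)/2 = 1.15 m; q_4 = 0.49 × 1.42 × 1.15 = 0.8002 m³/s
w_5 = (4.74 − 3.14)/2 = 0.8 m; q_5 = 0.52 × 2.23 × 0.8 = 0.9277 m³/s
w_6 = (7.50 − 4.20)/2 = 1.65 m; q_6 = 0.50 × 1.49 × 1.65 = 1.229 m³/s
w_7 = (7.50 − 4.74)/2 = 1.38 m; q_7 = 0.18 × 0.41 × 1.38 = 0.1018 m³/s
Q = Σ qᵢ = 4.007 m³/s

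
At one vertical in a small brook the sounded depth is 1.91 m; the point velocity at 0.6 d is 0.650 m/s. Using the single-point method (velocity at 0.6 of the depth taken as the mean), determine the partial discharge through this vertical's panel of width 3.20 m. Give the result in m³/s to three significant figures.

v̄ = v₀.₆ = 0.650 m/s
q = v̄ × d × w = 0.6500 × 1.91 × 3.20 = 3.973 m³/s

3.97 m³/s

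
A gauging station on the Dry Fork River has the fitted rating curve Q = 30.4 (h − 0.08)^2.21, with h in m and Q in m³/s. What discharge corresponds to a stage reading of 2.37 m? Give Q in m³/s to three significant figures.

190 m³/s

Q = 30.4 × (2.37 − 0.08)^2.21 = 30.4 × 2.29^2.21 = 189.7 m³/s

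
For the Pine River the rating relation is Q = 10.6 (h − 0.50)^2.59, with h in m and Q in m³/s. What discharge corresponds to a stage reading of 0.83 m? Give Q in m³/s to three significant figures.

0.600 m³/s

Q = 10.6 × (0.83 − 0.50)^2.59 = 10.6 × 0.33^2.59 = 0.6001 m³/s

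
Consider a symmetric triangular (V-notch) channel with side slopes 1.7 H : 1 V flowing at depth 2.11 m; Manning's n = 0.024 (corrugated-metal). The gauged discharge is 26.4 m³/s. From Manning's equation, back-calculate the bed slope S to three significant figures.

0.00795

A = z·y² = 1.7×2.11² = 7.569 m²
P = 2y√(1+z²) = 2×2.11×√(1+1.7²) = 8.323 m
R = A/P = 7.569/8.323 = 0.9093 m
S = (Q·n / (1·A·R^(2/3)))² = (26.4×0.024 / (1×7.569×0.9386))² = 0.007955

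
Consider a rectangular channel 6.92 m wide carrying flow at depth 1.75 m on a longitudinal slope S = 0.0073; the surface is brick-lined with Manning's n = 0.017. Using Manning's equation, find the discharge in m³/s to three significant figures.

A = b·y = 6.92 × 1.75 = 12.11 m²
P = b + 2y = 6.92 + 2×1.75 = 10.42 m
R = A/P = 12.11/10.42 = 1.162 m
Q = (1/n)·A·R^(2/3)·S^(1/2) = (1/0.017) × 12.11 × 1.162^(2/3) × 0.0073^(1/2) = 67.28 m³/s

67.3 m³/s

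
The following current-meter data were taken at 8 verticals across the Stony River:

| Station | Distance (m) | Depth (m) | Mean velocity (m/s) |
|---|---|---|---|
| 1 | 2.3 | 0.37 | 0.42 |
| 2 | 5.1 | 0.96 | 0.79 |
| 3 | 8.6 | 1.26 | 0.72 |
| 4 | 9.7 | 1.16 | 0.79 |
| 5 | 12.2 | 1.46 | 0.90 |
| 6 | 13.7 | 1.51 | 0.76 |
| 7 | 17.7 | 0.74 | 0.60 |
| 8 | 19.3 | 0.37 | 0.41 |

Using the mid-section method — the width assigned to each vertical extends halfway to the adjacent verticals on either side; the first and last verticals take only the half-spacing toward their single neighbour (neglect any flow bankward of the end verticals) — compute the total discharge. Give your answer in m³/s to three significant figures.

w_1 = (5.1 − 2.3)/2 = 1.4 m; q_1 = 0.42 × 0.37 × 1.4 = 0.2176 m³/s
w_2 = (8.6 − 2.3)/2 = 3.15 m; q_2 = 0.79 × 0.96 × 3.15 = 2.389 m³/s
w_3 = (9.7 − 5.1)/2 = 2.3 m; q_3 = 0.72 × 1.26 × 2.3 = 2.087 m³/s
w_4 = (12.2 − 8.6)/2 = 1.8 m; q_4 = 0.79 × 1.16 × 1.8 = 1.650 m³/s
w_5 = (13.7 − 9.7)/2 = 2 m; q_5 = 0.90 × 1.46 × 2 = 2.628 m³/s
w_6 = (17.7 − 12.2)/2 = 2.75 m; q_6 = 0.76 × 1.51 × 2.75 = 3.156 m³/s
w_7 = (19.3 − 13.7)/2 = 2.8 m; q_7 = 0.60 × 0.74 × 2.8 = 1.243 m³/s
w_8 = (19.3 − 17.7)/2 = 0.8 m; q_8 = 0.41 × 0.37 × 0.8 = 0.1214 m³/s
Q = Σ qᵢ = 13.49 m³/s

13.5 m³/s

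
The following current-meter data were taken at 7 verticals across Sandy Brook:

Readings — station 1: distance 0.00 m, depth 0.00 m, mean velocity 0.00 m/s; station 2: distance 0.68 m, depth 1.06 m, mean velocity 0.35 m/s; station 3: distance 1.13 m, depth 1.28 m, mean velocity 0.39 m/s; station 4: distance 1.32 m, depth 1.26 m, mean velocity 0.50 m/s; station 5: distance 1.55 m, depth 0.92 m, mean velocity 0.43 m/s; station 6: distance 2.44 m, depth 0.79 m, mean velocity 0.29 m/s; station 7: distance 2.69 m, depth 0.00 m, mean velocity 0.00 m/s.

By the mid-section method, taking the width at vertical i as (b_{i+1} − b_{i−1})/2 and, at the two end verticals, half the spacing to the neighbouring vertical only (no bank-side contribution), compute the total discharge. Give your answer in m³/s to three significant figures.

0.854 m³/s

w_2 = (1.13 − 0.00)/2 = 0.565 m; q_2 = 0.35 × 1.06 × 0.565 = 0.2096 m³/s
w_3 = (1.32 − 0.68)/2 = 0.32 m; q_3 = 0.39 × 1.28 × 0.32 = 0.1597 m³/s
w_4 = (1.55 − 1.13)/2 = 0.21 m; q_4 = 0.50 × 1.26 × 0.21 = 0.1323 m³/s
w_5 = (2.44 − 1.32)/2 = 0.56 m; q_5 = 0.43 × 0.92 × 0.56 = 0.2215 m³/s
w_6 = (2.69 − 1.55)/2 = 0.57 m; q_6 = 0.29 × 0.79 × 0.57 = 0.1306 m³/s
Stations 1, 7 contribute zero (depth or velocity is 0).
Q = Σ qᵢ = 0.8538 m³/s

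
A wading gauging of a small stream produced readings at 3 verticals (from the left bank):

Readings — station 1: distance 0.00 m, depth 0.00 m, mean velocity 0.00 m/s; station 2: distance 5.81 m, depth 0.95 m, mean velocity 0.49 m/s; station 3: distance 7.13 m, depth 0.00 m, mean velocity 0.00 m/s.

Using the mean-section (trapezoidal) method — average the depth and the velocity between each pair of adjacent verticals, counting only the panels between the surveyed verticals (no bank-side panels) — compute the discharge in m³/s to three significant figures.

0.830 m³/s

Panel 1-2: Δb = 5.81 m, d̄ = (0.00+0.95)/2 = 0.475, v̄ = (0.00+0.49)/2 = 0.245 → q = 5.81×0.475×0.245 = 0.6761 m³/s
Panel 2-3: Δb = 1.32 m, d̄ = (0.95+0.00)/2 = 0.475, v̄ = (0.49+0.00)/2 = 0.245 → q = 1.32×0.475×0.245 = 0.1536 m³/s
Q = Σ q = 0.8298 m³/s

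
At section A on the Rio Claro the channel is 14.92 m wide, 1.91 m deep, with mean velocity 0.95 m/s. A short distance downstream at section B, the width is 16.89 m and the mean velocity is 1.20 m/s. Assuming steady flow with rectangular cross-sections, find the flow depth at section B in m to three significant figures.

1.34 m

Q = A₁V₁ = (14.92×1.91) × 0.95 = 27.07 m³/s
d₂ = Q/(b₂ V₂) = 27.07/(16.89×1.20) = 1.336 m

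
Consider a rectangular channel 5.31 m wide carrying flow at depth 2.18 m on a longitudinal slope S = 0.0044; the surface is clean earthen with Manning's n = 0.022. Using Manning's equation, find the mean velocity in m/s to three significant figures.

3.40 m/s

A = b·y = 5.31 × 2.18 = 11.58 m²
P = b + 2y = 5.31 + 2×2.18 = 9.670 m
R = A/P = 11.58/9.670 = 1.197 m
Q = (1/n)·A·R^(2/3)·S^(1/2) = (1/0.022) × 11.58 × 1.197^(2/3) × 0.0044^(1/2) = 39.35 m³/s
V = Q/A = 39.35/11.58 = 3.399 m/s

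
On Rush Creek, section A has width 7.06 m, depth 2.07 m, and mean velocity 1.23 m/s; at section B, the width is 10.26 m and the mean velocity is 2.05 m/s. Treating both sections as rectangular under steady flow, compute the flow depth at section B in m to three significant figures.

Q = A₁V₁ = (7.06×2.07) × 1.23 = 17.98 m³/s
d₂ = Q/(b₂ V₂) = 17.98/(10.26×2.05) = 0.8546 m

0.855 m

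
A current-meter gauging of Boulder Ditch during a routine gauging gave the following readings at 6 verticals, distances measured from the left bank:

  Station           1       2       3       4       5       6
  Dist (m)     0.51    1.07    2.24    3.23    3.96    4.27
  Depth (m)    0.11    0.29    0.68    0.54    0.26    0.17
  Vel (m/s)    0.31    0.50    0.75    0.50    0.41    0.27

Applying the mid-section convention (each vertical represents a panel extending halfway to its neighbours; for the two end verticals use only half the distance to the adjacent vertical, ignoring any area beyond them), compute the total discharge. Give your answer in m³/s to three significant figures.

w_1 = (1.07 − 0.51)/2 = 0.28 m; q_1 = 0.31 × 0.11 × 0.28 = 0.009548 m³/s
w_2 = (2.24 − 0.51)/2 = 0.865 m; q_2 = 0.50 × 0.29 × 0.865 = 0.1254 m³/s
w_3 = (3.23 − 1.07)/2 = 1.08 m; q_3 = 0.75 × 0.68 × 1.08 = 0.5508 m³/s
w_4 = (3.96 − 2.24)/2 = 0.86 m; q_4 = 0.50 × 0.54 × 0.86 = 0.2322 m³/s
w_5 = (4.27 − 3.23)/2 = 0.52 m; q_5 = 0.41 × 0.26 × 0.52 = 0.05543 m³/s
w_6 = (4.27 − 3.96)/2 = 0.155 m; q_6 = 0.27 × 0.17 × 0.155 = 0.007115 m³/s
Q = Σ qᵢ = 0.9805 m³/s

0.981 m³/s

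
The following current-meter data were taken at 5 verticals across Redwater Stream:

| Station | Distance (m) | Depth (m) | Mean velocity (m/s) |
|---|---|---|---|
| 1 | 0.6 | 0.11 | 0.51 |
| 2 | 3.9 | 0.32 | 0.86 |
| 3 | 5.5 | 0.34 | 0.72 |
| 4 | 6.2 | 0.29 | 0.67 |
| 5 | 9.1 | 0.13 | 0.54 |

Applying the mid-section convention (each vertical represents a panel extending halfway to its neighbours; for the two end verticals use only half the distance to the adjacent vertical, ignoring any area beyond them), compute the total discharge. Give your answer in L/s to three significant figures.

1500 L/s

w_1 = (3.9 − 0.6)/2 = 1.65 m; q_1 = 0.51 × 0.11 × 1.65 = 0.09257 m³/s
w_2 = (5.5 − 0.6)/2 = 2.45 m; q_2 = 0.86 × 0.32 × 2.45 = 0.6742 m³/s
w_3 = (6.2 − 3.9)/2 = 1.15 m; q_3 = 0.72 × 0.34 × 1.15 = 0.2815 m³/s
w_4 = (9.1 − 5.5)/2 = 1.8 m; q_4 = 0.67 × 0.29 × 1.8 = 0.3497 m³/s
w_5 = (9.1 − 6.2)/2 = 1.45 m; q_5 = 0.54 × 0.13 × 1.45 = 0.1018 m³/s
Q = Σ qᵢ = 1.500 m³/s
= 1.500 × 1000 = 1500 L/s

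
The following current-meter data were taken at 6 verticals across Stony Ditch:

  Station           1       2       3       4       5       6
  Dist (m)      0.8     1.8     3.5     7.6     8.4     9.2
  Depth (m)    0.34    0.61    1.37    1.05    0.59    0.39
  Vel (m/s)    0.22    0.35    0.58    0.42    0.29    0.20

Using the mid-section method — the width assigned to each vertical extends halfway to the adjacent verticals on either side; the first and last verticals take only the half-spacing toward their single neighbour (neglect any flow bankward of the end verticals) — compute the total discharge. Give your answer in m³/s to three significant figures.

3.88 m³/s

w_1 = (1.8 − 0.8)/2 = 0.5 m; q_1 = 0.22 × 0.34 × 0.5 = 0.03740 m³/s
w_2 = (3.5 − 0.8)/2 = 1.35 m; q_2 = 0.35 × 0.61 × 1.35 = 0.2882 m³/s
w_3 = (7.6 − 1.8)/2 = 2.9 m; q_3 = 0.58 × 1.37 × 2.9 = 2.304 m³/s
w_4 = (8.4 − 3.5)/2 = 2.45 m; q_4 = 0.42 × 1.05 × 2.45 = 1.080 m³/s
w_5 = (9.2 − 7.6)/2 = 0.8 m; q_5 = 0.29 × 0.59 × 0.8 = 0.1369 m³/s
w_6 = (9.2 − 8.4)/2 = 0.4 m; q_6 = 0.20 × 0.39 × 0.4 = 0.03120 m³/s
Q = Σ qᵢ = 3.878 m³/s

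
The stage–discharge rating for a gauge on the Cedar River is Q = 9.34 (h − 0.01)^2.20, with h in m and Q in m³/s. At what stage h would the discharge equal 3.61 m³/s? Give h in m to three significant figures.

0.659 m

h − h₀ = (Q/C)^(1/b) = (3.61/9.34)^(1/2.20) = 0.6492 m
h = 0.01 + 0.6492 = 0.6592 m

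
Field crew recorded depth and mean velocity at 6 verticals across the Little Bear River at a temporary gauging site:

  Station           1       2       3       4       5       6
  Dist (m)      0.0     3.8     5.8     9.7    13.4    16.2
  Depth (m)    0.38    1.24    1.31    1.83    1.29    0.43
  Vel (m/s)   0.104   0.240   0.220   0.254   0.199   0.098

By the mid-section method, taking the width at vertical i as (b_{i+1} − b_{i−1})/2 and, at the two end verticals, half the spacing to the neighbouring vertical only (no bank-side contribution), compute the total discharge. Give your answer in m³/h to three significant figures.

w_1 = (3.8 − 0.0)/2 = 1.9 m; q_1 = 0.104 × 0.38 × 1.9 = 0.07509 m³/s
w_2 = (5.8 − 0.0)/2 = 2.9 m; q_2 = 0.240 × 1.24 × 2.9 = 0.8630 m³/s
w_3 = (9.7 − 3.8)/2 = 2.95 m; q_3 = 0.220 × 1.31 × 2.95 = 0.8502 m³/s
w_4 = (13.4 − 5.8)/2 = 3.8 m; q_4 = 0.254 × 1.83 × 3.8 = 1.766 m³/s
w_5 = (16.2 − 9.7)/2 = 3.25 m; q_5 = 0.199 × 1.29 × 3.25 = 0.8343 m³/s
w_6 = (16.2 − 13.4)/2 = 1.4 m; q_6 = 0.098 × 0.43 × 1.4 = 0.05900 m³/s
Q = Σ qᵢ = 4.448 m³/s
= 4.448 × 3600 = 16010 m³/h

16000 m³/h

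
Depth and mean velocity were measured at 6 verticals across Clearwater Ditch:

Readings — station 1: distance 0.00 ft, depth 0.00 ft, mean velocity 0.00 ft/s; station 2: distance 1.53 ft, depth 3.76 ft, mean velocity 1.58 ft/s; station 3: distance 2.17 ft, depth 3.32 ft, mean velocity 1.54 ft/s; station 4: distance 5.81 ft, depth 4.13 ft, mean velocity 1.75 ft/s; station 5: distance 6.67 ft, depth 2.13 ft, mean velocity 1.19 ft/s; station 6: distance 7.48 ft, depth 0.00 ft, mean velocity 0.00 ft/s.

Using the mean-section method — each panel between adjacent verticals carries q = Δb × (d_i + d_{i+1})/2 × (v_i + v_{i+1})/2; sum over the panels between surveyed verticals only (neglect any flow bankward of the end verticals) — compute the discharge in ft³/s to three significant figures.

32.6 ft³/s

Panel 1-2: Δb = 1.53 ft, d̄ = (0.00+3.76)/2 = 1.88, v̄ = (0.00+1.58)/2 = 0.79 → q = 1.53×1.88×0.79 = 2.272 ft³/s
Panel 2-3: Δb = 0.64 ft, d̄ = (3.76+3.32)/2 = 3.54, v̄ = (1.58+1.54)/2 = 1.56 → q = 0.64×3.54×1.56 = 3.534 ft³/s
Panel 3-4: Δb = 3.64 ft, d̄ = (3.32+4.13)/2 = 3.725, v̄ = (1.54+1.75)/2 = 1.645 → q = 3.64×3.725×1.645 = 22.30 ft³/s
Panel 4-5: Δb = 0.86 ft, d̄ = (4.13+2.13)/2 = 3.13, v̄ = (1.75+1.19)/2 = 1.47 → q = 0.86×3.13×1.47 = 3.957 ft³/s
Panel 5-6: Δb = 0.81 ft, d̄ = (2.13+0.00)/2 = 1.065, v̄ = (1.19+0.00)/2 = 0.595 → q = 0.81×1.065×0.595 = 0.5133 ft³/s
Q = Σ q = 32.58 ft³/s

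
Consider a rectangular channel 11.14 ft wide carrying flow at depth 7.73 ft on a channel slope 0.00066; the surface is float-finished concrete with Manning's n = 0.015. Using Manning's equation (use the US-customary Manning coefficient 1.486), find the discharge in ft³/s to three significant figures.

480 ft³/s

A = b·y = 11.14 × 7.73 = 86.11 ft²
P = b + 2y = 11.14 + 2×7.73 = 26.60 ft
R = A/P = 86.11/26.60 = 3.237 ft
Q = (1.486/n)·A·R^(2/3)·S^(1/2) = (1.486/0.015) × 86.11 × 3.237^(2/3) × 0.00066^(1/2) = 479.6 ft³/s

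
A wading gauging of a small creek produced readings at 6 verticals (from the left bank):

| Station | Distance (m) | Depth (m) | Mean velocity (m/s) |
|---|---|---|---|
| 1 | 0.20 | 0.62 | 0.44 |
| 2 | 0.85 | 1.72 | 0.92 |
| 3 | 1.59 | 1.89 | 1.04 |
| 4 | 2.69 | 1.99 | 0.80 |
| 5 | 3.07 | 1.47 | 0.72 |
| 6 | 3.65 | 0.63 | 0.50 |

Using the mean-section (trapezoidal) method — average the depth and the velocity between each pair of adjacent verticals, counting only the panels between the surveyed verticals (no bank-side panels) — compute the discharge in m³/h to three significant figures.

16800 m³/h

Panel 1-2: Δb = 0.65 m, d̄ = (0.62+1.72)/2 = 1.17, v̄ = (0.44+0.92)/2 = 0.68 → q = 0.65×1.17×0.68 = 0.5171 m³/s
Panel 2-3: Δb = 0.74 m, d̄ = (1.72+1.89)/2 = 1.805, v̄ = (0.92+1.04)/2 = 0.98 → q = 0.74×1.805×0.98 = 1.309 m³/s
Panel 3-4: Δb = 1.1 m, d̄ = (1.89+1.99)/2 = 1.94, v̄ = (1.04+0.80)/2 = 0.92 → q = 1.1×1.94×0.92 = 1.963 m³/s
Panel 4-5: Δb = 0.38 m, d̄ = (1.99+1.47)/2 = 1.73, v̄ = (0.80+0.72)/2 = 0.76 → q = 0.38×1.73×0.76 = 0.4996 m³/s
Panel 5-6: Δb = 0.58 m, d̄ = (1.47+0.63)/2 = 1.05, v̄ = (0.72+0.50)/2 = 0.61 → q = 0.58×1.05×0.61 = 0.3715 m³/s
Q = Σ q = 4.661 m³/s
= 4.661 × 3600 = 16780 m³/h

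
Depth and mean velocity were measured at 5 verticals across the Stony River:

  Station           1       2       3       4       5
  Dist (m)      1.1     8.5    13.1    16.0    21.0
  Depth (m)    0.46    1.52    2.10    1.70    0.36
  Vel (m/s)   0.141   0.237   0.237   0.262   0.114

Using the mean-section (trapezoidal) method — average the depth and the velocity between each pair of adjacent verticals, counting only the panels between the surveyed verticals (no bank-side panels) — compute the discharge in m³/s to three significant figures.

5.70 m³/s

Panel 1-2: Δb = 7.4 m, d̄ = (0.46+1.52)/2 = 0.99, v̄ = (0.141+0.237)/2 = 0.189 → q = 7.4×0.99×0.189 = 1.385 m³/s
Panel 2-3: Δb = 4.6 m, d̄ = (1.52+2.10)/2 = 1.81, v̄ = (0.237+0.237)/2 = 0.237 → q = 4.6×1.81×0.237 = 1.973 m³/s
Panel 3-4: Δb = 2.9 m, d̄ = (2.10+1.70)/2 = 1.9, v̄ = (0.237+0.262)/2 = 0.2495 → q = 2.9×1.9×0.2495 = 1.375 m³/s
Panel 4-5: Δb = 5 m, d̄ = (1.70+0.36)/2 = 1.03, v̄ = (0.262+0.114)/2 = 0.188 → q = 5×1.03×0.188 = 0.9682 m³/s
Q = Σ q = 5.701 m³/s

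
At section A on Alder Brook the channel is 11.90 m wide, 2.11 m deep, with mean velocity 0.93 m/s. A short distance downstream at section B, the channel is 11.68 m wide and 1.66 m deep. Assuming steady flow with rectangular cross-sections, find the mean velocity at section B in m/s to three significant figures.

1.20 m/s

Q = A₁V₁ = (11.90×2.11) × 0.93 = 23.35 m³/s
A₂ = 11.68 × 1.66 = 19.39 m²
V₂ = Q/A₂ = 23.35/19.39 = 1.204 m/s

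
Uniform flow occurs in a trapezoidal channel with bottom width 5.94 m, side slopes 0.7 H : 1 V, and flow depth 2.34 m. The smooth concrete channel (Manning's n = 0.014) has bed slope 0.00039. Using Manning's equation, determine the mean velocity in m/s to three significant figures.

A = (b + z·y)·y = (5.94 + 0.7×2.34)×2.34 = 17.73 m²
P = b + 2y√(1+z²) = 5.94 + 2×2.34×√(1+0.7²) = 11.65 m
R = A/P = 17.73/11.65 = 1.522 m
Q = (1/n)·A·R^(2/3)·S^(1/2) = (1/0.014) × 17.73 × 1.522^(2/3) × 0.00039^(1/2) = 33.09 m³/s
V = Q/A = 33.09/17.73 = 1.866 m/s

1.87 m/s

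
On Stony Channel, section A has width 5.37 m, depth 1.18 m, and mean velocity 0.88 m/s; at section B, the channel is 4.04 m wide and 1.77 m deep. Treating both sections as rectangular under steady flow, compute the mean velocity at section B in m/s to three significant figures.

Q = A₁V₁ = (5.37×1.18) × 0.88 = 5.576 m³/s
A₂ = 4.04 × 1.77 = 7.151 m²
V₂ = Q/A₂ = 5.576/7.151 = 0.7798 m/s

0.780 m/s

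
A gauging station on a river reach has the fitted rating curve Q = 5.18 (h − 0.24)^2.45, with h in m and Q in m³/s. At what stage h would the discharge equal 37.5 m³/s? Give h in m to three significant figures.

h − h₀ = (Q/C)^(1/b) = (37.5/5.18)^(1/2.45) = 2.243 m
h = 0.24 + 2.243 = 2.483 m

2.48 m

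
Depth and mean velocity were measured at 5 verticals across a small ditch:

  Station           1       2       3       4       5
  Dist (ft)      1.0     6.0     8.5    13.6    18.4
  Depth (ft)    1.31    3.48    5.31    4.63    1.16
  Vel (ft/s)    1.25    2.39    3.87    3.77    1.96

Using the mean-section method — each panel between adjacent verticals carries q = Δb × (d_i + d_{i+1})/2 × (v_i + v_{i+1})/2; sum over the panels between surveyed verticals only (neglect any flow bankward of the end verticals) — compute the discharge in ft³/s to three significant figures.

Panel 1-2: Δb = 5 ft, d̄ = (1.31+3.48)/2 = 2.395, v̄ = (1.25+2.39)/2 = 1.82 → q = 5×2.395×1.82 = 21.79 ft³/s
Panel 2-3: Δb = 2.5 ft, d̄ = (3.48+5.31)/2 = 4.395, v̄ = (2.39+3.87)/2 = 3.13 → q = 2.5×4.395×3.13 = 34.39 ft³/s
Panel 3-4: Δb = 5.1 ft, d̄ = (5.31+4.63)/2 = 4.97, v̄ = (3.87+3.77)/2 = 3.82 → q = 5.1×4.97×3.82 = 96.83 ft³/s
Panel 4-5: Δb = 4.8 ft, d̄ = (4.63+1.16)/2 = 2.895, v̄ = (3.77+1.96)/2 = 2.865 → q = 4.8×2.895×2.865 = 39.81 ft³/s
Q = Σ q = 192.8 ft³/s

193 ft³/s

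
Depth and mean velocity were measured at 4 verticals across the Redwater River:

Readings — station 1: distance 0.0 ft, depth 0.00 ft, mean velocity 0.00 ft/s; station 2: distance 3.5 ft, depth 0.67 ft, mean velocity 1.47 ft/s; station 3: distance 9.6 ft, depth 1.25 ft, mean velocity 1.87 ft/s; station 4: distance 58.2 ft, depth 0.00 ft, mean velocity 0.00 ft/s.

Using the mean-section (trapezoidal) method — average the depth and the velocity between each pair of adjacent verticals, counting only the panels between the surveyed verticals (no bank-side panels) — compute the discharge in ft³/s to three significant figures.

39.0 ft³/s

Panel 1-2: Δb = 3.5 ft, d̄ = (0.00+0.67)/2 = 0.335, v̄ = (0.00+1.47)/2 = 0.735 → q = 3.5×0.335×0.735 = 0.8618 ft³/s
Panel 2-3: Δb = 6.1 ft, d̄ = (0.67+1.25)/2 = 0.96, v̄ = (1.47+1.87)/2 = 1.67 → q = 6.1×0.96×1.67 = 9.780 ft³/s
Panel 3-4: Δb = 48.6 ft, d̄ = (1.25+0.00)/2 = 0.625, v̄ = (1.87+0.00)/2 = 0.935 → q = 48.6×0.625×0.935 = 28.40 ft³/s
Q = Σ q = 39.04 ft³/s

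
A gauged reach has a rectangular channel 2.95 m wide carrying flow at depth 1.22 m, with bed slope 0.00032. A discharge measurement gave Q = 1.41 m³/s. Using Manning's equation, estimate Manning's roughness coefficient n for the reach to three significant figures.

A = b·y = 2.95 × 1.22 = 3.599 m²
P = b + 2y = 2.95 + 2×1.22 = 5.390 m
R = A/P = 3.599/5.390 = 0.6677 m
n = (1/Q)·A·R^(2/3)·S^(1/2) = (1/1.41) × 3.599 × 0.7639 × 0.01789 = 0.03488

0.0349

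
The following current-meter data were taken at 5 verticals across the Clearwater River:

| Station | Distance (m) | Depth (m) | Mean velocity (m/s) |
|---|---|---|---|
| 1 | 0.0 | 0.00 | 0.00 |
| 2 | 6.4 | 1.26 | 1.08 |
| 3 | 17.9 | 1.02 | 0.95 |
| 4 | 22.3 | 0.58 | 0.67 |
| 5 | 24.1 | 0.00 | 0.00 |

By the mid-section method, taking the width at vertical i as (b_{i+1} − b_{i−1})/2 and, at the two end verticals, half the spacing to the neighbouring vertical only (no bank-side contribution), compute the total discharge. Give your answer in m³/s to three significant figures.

w_2 = (17.9 − 0.0)/2 = 8.95 m; q_2 = 1.08 × 1.26 × 8.95 = 12.18 m³/s
w_3 = (22.3 − 6.4)/2 = 7.95 m; q_3 = 0.95 × 1.02 × 7.95 = 7.704 m³/s
w_4 = (24.1 − 17.9)/2 = 3.1 m; q_4 = 0.67 × 0.58 × 3.1 = 1.205 m³/s
Stations 1, 5 contribute zero (depth or velocity is 0).
Q = Σ qᵢ = 21.09 m³/s

21.1 m³/s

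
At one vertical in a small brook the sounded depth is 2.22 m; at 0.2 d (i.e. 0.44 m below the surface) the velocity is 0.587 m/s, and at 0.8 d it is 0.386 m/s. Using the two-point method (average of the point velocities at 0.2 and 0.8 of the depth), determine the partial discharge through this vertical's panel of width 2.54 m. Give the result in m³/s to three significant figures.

2.74 m³/s

v̄ = (0.587 + 0.386) / 2 = 0.4865 m/s
q = v̄ × d × w = 0.4865 × 2.22 × 2.54 = 2.743 m³/s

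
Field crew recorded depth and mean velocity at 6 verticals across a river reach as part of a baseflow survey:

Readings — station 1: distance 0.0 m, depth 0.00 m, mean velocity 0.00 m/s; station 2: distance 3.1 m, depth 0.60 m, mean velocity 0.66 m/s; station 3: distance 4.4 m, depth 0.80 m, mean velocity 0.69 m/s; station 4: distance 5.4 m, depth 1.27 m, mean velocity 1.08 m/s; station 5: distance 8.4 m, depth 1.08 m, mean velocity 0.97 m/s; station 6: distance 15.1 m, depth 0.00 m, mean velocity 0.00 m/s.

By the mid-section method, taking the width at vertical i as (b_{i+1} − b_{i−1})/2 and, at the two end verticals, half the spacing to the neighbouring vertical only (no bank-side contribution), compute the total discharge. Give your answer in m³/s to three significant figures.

9.33 m³/s

w_2 = (4.4 − 0.0)/2 = 2.2 m; q_2 = 0.66 × 0.60 × 2.2 = 0.8712 m³/s
w_3 = (5.4 − 3.1)/2 = 1.15 m; q_3 = 0.69 × 0.80 × 1.15 = 0.6348 m³/s
w_4 = (8.4 − 4.4)/2 = 2 m; q_4 = 1.08 × 1.27 × 2 = 2.743 m³/s
w_5 = (15.1 − 5.4)/2 = 4.85 m; q_5 = 0.97 × 1.08 × 4.85 = 5.081 m³/s
Stations 1, 6 contribute zero (depth or velocity is 0).
Q = Σ qᵢ = 9.330 m³/s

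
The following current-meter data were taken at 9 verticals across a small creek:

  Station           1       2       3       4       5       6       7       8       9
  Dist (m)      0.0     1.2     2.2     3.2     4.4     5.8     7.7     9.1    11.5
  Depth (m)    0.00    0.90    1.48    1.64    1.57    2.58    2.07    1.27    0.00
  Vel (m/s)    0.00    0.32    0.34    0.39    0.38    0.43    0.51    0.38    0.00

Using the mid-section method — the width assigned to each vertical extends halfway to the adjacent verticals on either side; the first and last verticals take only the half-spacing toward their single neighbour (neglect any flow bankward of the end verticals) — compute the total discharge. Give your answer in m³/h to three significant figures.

24400 m³/h

w_2 = (2.2 − 0.0)/2 = 1.1 m; q_2 = 0.32 × 0.90 × 1.1 = 0.3168 m³/s
w_3 = (3.2 − 1.2)/2 = 1 m; q_3 = 0.34 × 1.48 × 1 = 0.5032 m³/s
w_4 = (4.4 − 2.2)/2 = 1.1 m; q_4 = 0.39 × 1.64 × 1.1 = 0.7036 m³/s
w_5 = (5.8 − 3.2)/2 = 1.3 m; q_5 = 0.38 × 1.57 × 1.3 = 0.7756 m³/s
w_6 = (7.7 − 4.4)/2 = 1.65 m; q_6 = 0.43 × 2.58 × 1.65 = 1.831 m³/s
w_7 = (9.1 − 5.8)/2 = 1.65 m; q_7 = 0.51 × 2.07 × 1.65 = 1.742 m³/s
w_8 = (11.5 − 7.7)/2 = 1.9 m; q_8 = 0.38 × 1.27 × 1.9 = 0.9169 m³/s
Stations 1, 9 contribute zero (depth or velocity is 0).
Q = Σ qᵢ = 6.788 m³/s
= 6.788 × 3600 = 24440 m³/h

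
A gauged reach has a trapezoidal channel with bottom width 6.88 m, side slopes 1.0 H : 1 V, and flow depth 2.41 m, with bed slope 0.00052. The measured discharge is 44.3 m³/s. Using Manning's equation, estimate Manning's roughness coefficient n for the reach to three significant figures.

A = (b + z·y)·y = (6.88 + 1.0×2.41)×2.41 = 22.39 m²
P = b + 2y√(1+z²) = 6.88 + 2×2.41×√(1+1.0²) = 13.70 m
R = A/P = 22.39/13.70 = 1.635 m
n = (1/Q)·A·R^(2/3)·S^(1/2) = (1/44.3) × 22.39 × 1.388 × 0.02280 = 0.01599

0.0160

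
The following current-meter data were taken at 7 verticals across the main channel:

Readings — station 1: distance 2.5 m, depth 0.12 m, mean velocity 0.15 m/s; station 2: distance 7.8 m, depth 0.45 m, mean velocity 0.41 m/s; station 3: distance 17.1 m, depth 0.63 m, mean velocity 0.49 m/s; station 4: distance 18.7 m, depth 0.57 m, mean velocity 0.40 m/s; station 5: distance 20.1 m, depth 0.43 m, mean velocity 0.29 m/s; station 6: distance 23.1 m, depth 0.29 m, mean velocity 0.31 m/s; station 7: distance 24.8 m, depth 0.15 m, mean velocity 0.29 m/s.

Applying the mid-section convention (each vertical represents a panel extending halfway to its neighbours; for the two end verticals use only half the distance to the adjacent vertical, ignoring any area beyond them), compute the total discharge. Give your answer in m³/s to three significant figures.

3.94 m³/s

w_1 = (7.8 − 2.5)/2 = 2.65 m; q_1 = 0.15 × 0.12 × 2.65 = 0.04770 m³/s
w_2 = (17.1 − 2.5)/2 = 7.3 m; q_2 = 0.41 × 0.45 × 7.3 = 1.347 m³/s
w_3 = (18.7 − 7.8)/2 = 5.45 m; q_3 = 0.49 × 0.63 × 5.45 = 1.682 m³/s
w_4 = (20.1 − 17.1)/2 = 1.5 m; q_4 = 0.40 × 0.57 × 1.5 = 0.3420 m³/s
w_5 = (23.1 − 18.7)/2 = 2.2 m; q_5 = 0.29 × 0.43 × 2.2 = 0.2743 m³/s
w_6 = (24.8 − 20.1)/2 = 2.35 m; q_6 = 0.31 × 0.29 × 2.35 = 0.2113 m³/s
w_7 = (24.8 − 23.1)/2 = 0.85 m; q_7 = 0.29 × 0.15 × 0.85 = 0.03698 m³/s
Q = Σ qᵢ = 3.942 m³/s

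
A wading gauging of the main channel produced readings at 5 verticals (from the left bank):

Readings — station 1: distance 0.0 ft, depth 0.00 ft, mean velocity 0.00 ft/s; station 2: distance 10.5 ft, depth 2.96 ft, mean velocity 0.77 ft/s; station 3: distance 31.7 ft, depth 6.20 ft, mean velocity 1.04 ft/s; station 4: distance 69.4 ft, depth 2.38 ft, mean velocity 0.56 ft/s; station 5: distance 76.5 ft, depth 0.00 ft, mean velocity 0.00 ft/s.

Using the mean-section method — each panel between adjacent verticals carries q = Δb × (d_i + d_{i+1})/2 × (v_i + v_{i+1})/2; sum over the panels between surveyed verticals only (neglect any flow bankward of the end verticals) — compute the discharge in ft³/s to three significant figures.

226 ft³/s

Panel 1-2: Δb = 10.5 ft, d̄ = (0.00+2.96)/2 = 1.48, v̄ = (0.00+0.77)/2 = 0.385 → q = 10.5×1.48×0.385 = 5.983 ft³/s
Panel 2-3: Δb = 21.2 ft, d̄ = (2.96+6.20)/2 = 4.58, v̄ = (0.77+1.04)/2 = 0.905 → q = 21.2×4.58×0.905 = 87.87 ft³/s
Panel 3-4: Δb = 37.7 ft, d̄ = (6.20+2.38)/2 = 4.29, v̄ = (1.04+0.56)/2 = 0.8 → q = 37.7×4.29×0.8 = 129.4 ft³/s
Panel 4-5: Δb = 7.1 ft, d̄ = (2.38+0.00)/2 = 1.19, v̄ = (0.56+0.00)/2 = 0.28 → q = 7.1×1.19×0.28 = 2.366 ft³/s
Q = Σ q = 225.6 ft³/s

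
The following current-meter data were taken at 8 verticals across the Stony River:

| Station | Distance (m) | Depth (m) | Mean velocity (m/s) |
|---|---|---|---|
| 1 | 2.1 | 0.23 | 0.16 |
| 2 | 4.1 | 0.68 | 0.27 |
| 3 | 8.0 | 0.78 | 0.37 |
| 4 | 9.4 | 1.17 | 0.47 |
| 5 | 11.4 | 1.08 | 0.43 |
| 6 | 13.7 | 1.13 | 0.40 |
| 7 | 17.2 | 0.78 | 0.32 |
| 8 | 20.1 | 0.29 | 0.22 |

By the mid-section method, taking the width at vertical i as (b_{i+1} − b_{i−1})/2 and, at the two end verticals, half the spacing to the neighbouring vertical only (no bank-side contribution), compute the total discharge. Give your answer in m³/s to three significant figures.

5.48 m³/s

w_1 = (4.1 − 2.1)/2 = 1 m; q_1 = 0.16 × 0.23 × 1 = 0.03680 m³/s
w_2 = (8.0 − 2.1)/2 = 2.95 m; q_2 = 0.27 × 0.68 × 2.95 = 0.5416 m³/s
w_3 = (9.4 − 4.1)/2 = 2.65 m; q_3 = 0.37 × 0.78 × 2.65 = 0.7648 m³/s
w_4 = (11.4 − 8.0)/2 = 1.7 m; q_4 = 0.47 × 1.17 × 1.7 = 0.9348 m³/s
w_5 = (13.7 − 9.4)/2 = 2.15 m; q_5 = 0.43 × 1.08 × 2.15 = 0.9985 m³/s
w_6 = (17.2 − 11.4)/2 = 2.9 m; q_6 = 0.40 × 1.13 × 2.9 = 1.311 m³/s
w_7 = (20.1 − 13.7)/2 = 3.2 m; q_7 = 0.32 × 0.78 × 3.2 = 0.7987 m³/s
w_8 = (20.1 − 17.2)/2 = 1.45 m; q_8 = 0.22 × 0.29 × 1.45 = 0.09251 m³/s
Q = Σ qᵢ = 5.479 m³/s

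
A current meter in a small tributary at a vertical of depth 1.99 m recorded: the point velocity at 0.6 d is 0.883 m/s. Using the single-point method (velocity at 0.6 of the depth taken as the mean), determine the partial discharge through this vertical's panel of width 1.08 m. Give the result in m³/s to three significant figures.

1.90 m³/s

v̄ = v₀.₆ = 0.883 m/s
q = v̄ × d × w = 0.8830 × 1.99 × 1.08 = 1.898 m³/s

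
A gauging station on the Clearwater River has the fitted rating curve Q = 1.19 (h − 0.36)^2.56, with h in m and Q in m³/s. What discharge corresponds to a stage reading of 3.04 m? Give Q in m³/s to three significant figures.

14.8 m³/s

Q = 1.19 × (3.04 − 0.36)^2.56 = 1.19 × 2.68^2.56 = 14.84 m³/s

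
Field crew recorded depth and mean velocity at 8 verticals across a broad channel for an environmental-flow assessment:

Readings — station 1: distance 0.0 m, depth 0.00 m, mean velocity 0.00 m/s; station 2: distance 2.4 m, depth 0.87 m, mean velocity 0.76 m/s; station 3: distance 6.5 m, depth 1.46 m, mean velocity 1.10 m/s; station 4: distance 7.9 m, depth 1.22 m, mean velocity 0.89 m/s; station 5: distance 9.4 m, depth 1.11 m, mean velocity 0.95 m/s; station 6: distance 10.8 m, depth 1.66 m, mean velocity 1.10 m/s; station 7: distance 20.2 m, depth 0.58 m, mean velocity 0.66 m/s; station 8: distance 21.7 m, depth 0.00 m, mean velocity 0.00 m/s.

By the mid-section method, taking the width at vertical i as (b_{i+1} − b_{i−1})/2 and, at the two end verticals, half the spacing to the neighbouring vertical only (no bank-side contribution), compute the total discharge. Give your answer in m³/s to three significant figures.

21.6 m³/s

w_2 = (6.5 − 0.0)/2 = 3.25 m; q_2 = 0.76 × 0.87 × 3.25 = 2.149 m³/s
w_3 = (7.9 − 2.4)/2 = 2.75 m; q_3 = 1.10 × 1.46 × 2.75 = 4.417 m³/s
w_4 = (9.4 − 6.5)/2 = 1.45 m; q_4 = 0.89 × 1.22 × 1.45 = 1.574 m³/s
w_5 = (10.8 − 7.9)/2 = 1.45 m; q_5 = 0.95 × 1.11 × 1.45 = 1.529 m³/s
w_6 = (20.2 − 9.4)/2 = 5.4 m; q_6 = 1.10 × 1.66 × 5.4 = 9.860 m³/s
w_7 = (21.7 − 10.8)/2 = 5.45 m; q_7 = 0.66 × 0.58 × 5.45 = 2.086 m³/s
Stations 1, 8 contribute zero (depth or velocity is 0).
Q = Σ qᵢ = 21.62 m³/s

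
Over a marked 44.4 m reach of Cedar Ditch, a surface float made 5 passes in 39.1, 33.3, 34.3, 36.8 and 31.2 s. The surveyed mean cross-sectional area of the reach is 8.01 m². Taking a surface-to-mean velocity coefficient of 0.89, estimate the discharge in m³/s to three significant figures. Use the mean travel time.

t̄ = (39.1 + 33.3 + 34.3 + 36.8 + 31.2) / 5 = 34.94 s
v_surface = L / t̄ = 44.4 / 34.94 = 1.271 m/s
v_mean = 0.89 × 1.271 = 1.131 m/s
Q = A × v_mean = 8.01 × 1.131 = 9.059 m³/s

9.06 m³/s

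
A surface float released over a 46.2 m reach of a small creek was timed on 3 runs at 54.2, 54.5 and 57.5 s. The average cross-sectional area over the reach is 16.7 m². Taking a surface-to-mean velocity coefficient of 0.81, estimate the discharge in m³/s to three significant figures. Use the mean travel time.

t̄ = (54.2 + 54.5 + 57.5) / 3 = 55.4 s
v_surface = L / t̄ = 46.2 / 55.4 = 0.8339 m/s
v_mean = 0.81 × 0.8339 = 0.6755 m/s
Q = A × v_mean = 16.7 × 0.6755 = 11.28 m³/s

11.3 m³/s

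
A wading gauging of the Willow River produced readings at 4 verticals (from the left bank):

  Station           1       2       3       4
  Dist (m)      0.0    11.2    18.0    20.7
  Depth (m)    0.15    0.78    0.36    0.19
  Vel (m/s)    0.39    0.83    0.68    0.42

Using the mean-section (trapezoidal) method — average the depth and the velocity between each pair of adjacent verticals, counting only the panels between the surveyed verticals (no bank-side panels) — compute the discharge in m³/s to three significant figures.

6.51 m³/s

Panel 1-2: Δb = 11.2 m, d̄ = (0.15+0.78)/2 = 0.465, v̄ = (0.39+0.83)/2 = 0.61 → q = 11.2×0.465×0.61 = 3.177 m³/s
Panel 2-3: Δb = 6.8 m, d̄ = (0.78+0.36)/2 = 0.57, v̄ = (0.83+0.68)/2 = 0.755 → q = 6.8×0.57×0.755 = 2.926 m³/s
Panel 3-4: Δb = 2.7 m, d̄ = (0.36+0.19)/2 = 0.275, v̄ = (0.68+0.42)/2 = 0.55 → q = 2.7×0.275×0.55 = 0.4084 m³/s
Q = Σ q = 6.512 m³/s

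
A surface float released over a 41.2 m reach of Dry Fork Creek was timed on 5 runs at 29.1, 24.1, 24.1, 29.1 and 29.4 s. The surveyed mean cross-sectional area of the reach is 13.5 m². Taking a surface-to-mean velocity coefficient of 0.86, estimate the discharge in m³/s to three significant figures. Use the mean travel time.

t̄ = (29.1 + 24.1 + 24.1 + 29.1 + 29.4) / 5 = 27.16 s
v_surface = L / t̄ = 41.2 / 27.16 = 1.517 m/s
v_mean = 0.86 × 1.517 = 1.305 m/s
Q = A × v_mean = 13.5 × 1.305 = 17.61 m³/s

17.6 m³/s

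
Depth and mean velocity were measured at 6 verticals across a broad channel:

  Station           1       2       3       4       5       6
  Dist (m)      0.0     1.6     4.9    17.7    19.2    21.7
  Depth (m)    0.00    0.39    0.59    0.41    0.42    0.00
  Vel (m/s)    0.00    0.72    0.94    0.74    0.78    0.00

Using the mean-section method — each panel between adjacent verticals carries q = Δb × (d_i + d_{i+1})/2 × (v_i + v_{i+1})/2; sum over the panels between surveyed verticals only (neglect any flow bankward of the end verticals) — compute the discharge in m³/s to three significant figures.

Panel 1-2: Δb = 1.6 m, d̄ = (0.00+0.39)/2 = 0.195, v̄ = (0.00+0.72)/2 = 0.36 → q = 1.6×0.195×0.36 = 0.1123 m³/s
Panel 2-3: Δb = 3.3 m, d̄ = (0.39+0.59)/2 = 0.49, v̄ = (0.72+0.94)/2 = 0.83 → q = 3.3×0.49×0.83 = 1.342 m³/s
Panel 3-4: Δb = 12.8 m, d̄ = (0.59+0.41)/2 = 0.5, v̄ = (0.94+0.74)/2 = 0.84 → q = 12.8×0.5×0.84 = 5.376 m³/s
Panel 4-5: Δb = 1.5 m, d̄ = (0.41+0.42)/2 = 0.415, v̄ = (0.74+0.78)/2 = 0.76 → q = 1.5×0.415×0.76 = 0.4731 m³/s
Panel 5-6: Δb = 2.5 m, d̄ = (0.42+0.00)/2 = 0.21, v̄ = (0.78+0.00)/2 = 0.39 → q = 2.5×0.21×0.39 = 0.2048 m³/s
Q = Σ q = 7.508 m³/s

7.51 m³/s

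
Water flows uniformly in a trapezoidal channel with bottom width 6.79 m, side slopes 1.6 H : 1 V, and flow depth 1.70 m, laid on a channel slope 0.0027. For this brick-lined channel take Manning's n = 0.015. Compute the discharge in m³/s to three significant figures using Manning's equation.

A = (b + z·y)·y = (6.79 + 1.6×1.70)×1.70 = 16.17 m²
P = b + 2y√(1+z²) = 6.79 + 2×1.70×√(1+1.6²) = 13.21 m
R = A/P = 16.17/13.21 = 1.224 m
Q = (1/n)·A·R^(2/3)·S^(1/2) = (1/0.015) × 16.17 × 1.224^(2/3) × 0.0027^(1/2) = 64.09 m³/s

64.1 m³/s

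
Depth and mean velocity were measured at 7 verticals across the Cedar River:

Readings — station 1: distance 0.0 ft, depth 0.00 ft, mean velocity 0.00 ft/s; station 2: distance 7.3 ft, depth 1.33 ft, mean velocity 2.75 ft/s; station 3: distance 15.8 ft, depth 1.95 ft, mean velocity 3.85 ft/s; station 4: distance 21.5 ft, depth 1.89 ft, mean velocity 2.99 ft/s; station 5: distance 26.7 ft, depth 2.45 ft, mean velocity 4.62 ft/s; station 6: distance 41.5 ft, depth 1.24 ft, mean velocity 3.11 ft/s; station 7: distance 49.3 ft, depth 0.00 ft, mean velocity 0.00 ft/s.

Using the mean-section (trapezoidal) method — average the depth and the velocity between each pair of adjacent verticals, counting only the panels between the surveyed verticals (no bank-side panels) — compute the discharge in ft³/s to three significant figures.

Panel 1-2: Δb = 7.3 ft, d̄ = (0.00+1.33)/2 = 0.665, v̄ = (0.00+2.75)/2 = 1.375 → q = 7.3×0.665×1.375 = 6.675 ft³/s
Panel 2-3: Δb = 8.5 ft, d̄ = (1.33+1.95)/2 = 1.64, v̄ = (2.75+3.85)/2 = 3.3 → q = 8.5×1.64×3.3 = 46.00 ft³/s
Panel 3-4: Δb = 5.7 ft, d̄ = (1.95+1.89)/2 = 1.92, v̄ = (3.85+2.99)/2 = 3.42 → q = 5.7×1.92×3.42 = 37.43 ft³/s
Panel 4-5: Δb = 5.2 ft, d̄ = (1.89+2.45)/2 = 2.17, v̄ = (2.99+4.62)/2 = 3.805 → q = 5.2×2.17×3.805 = 42.94 ft³/s
Panel 5-6: Δb = 14.8 ft, d̄ = (2.45+1.24)/2 = 1.845, v̄ = (4.62+3.11)/2 = 3.865 → q = 14.8×1.845×3.865 = 105.5 ft³/s
Panel 6-7: Δb = 7.8 ft, d̄ = (1.24+0.00)/2 = 0.62, v̄ = (3.11+0.00)/2 = 1.555 → q = 7.8×0.62×1.555 = 7.520 ft³/s
Q = Σ q = 246.1 ft³/s

246 ft³/s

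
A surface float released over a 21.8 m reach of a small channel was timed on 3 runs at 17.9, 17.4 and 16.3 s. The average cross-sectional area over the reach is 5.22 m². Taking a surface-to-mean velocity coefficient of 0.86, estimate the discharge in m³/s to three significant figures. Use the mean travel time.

5.69 m³/s

t̄ = (17.9 + 17.4 + 16.3) / 3 = 17.2 s
v_surface = L / t̄ = 21.8 / 17.2 = 1.267 m/s
v_mean = 0.86 × 1.267 = 1.090 m/s
Q = A × v_mean = 5.22 × 1.090 = 5.690 m³/s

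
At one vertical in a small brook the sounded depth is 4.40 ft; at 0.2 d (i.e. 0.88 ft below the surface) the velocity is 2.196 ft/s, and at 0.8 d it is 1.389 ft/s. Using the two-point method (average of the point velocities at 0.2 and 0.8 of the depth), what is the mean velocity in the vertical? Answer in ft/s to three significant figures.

v̄ = (2.196 + 1.389) / 2 = 1.793 ft/s

1.79 ft/s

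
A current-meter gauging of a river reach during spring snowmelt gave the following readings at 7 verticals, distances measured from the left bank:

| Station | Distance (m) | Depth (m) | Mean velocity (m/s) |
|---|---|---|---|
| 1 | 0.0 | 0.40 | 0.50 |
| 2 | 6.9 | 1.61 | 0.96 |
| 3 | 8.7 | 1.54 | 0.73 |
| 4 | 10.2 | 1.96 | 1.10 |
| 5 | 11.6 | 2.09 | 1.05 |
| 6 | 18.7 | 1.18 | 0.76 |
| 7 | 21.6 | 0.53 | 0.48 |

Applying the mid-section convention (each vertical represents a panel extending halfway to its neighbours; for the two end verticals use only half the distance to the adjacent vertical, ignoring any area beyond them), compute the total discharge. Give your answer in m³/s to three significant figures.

w_1 = (6.9 − 0.0)/2 = 3.45 m; q_1 = 0.50 × 0.40 × 3.45 = 0.6900 m³/s
w_2 = (8.7 − 0.0)/2 = 4.35 m; q_2 = 0.96 × 1.61 × 4.35 = 6.723 m³/s
w_3 = (10.2 − 6.9)/2 = 1.65 m; q_3 = 0.73 × 1.54 × 1.65 = 1.855 m³/s
w_4 = (11.6 − 8.7)/2 = 1.45 m; q_4 = 1.10 × 1.96 × 1.45 = 3.126 m³/s
w_5 = (18.7 − 10.2)/2 = 4.25 m; q_5 = 1.05 × 2.09 × 4.25 = 9.327 m³/s
w_6 = (21.6 − 11.6)/2 = 5 m; q_6 = 0.76 × 1.18 × 5 = 4.484 m³/s
w_7 = (21.6 − 18.7)/2 = 1.45 m; q_7 = 0.48 × 0.53 × 1.45 = 0.3689 m³/s
Q = Σ qᵢ = 26.57 m³/s

26.6 m³/s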